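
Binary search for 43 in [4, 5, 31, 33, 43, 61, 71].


Step 1: lo=0, hi=6, mid=3, val=33
Step 2: lo=4, hi=6, mid=5, val=61
Step 3: lo=4, hi=4, mid=4, val=43

Found at index 4


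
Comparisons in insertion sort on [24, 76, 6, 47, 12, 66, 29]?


Algorithm: insertion sort
Input: [24, 76, 6, 47, 12, 66, 29]
Sorted: [6, 12, 24, 29, 47, 66, 76]

15


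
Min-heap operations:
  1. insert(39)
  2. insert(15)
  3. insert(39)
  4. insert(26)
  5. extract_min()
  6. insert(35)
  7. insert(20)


insert(39) -> [39]
insert(15) -> [15, 39]
insert(39) -> [15, 39, 39]
insert(26) -> [15, 26, 39, 39]
extract_min()->15, [26, 39, 39]
insert(35) -> [26, 35, 39, 39]
insert(20) -> [20, 26, 39, 39, 35]

Final heap: [20, 26, 39, 39, 35]


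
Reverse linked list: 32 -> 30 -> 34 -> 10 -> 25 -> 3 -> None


Step 1: curr=32, set curr.next=prev(None) | reversed so far: 32
Step 2: curr=30, set curr.next=prev(32) | reversed so far: 30 -> 32
Step 3: curr=34, set curr.next=prev(30) | reversed so far: 34 -> 30 -> 32
Step 4: curr=10, set curr.next=prev(34) | reversed so far: 10 -> 34 -> 30 -> 32
Step 5: curr=25, set curr.next=prev(10) | reversed so far: 25 -> 10 -> 34 -> 30 -> 32
Step 6: curr=3, set curr.next=prev(25) | reversed so far: 3 -> 25 -> 10 -> 34 -> 30 -> 32

3 -> 25 -> 10 -> 34 -> 30 -> 32 -> None


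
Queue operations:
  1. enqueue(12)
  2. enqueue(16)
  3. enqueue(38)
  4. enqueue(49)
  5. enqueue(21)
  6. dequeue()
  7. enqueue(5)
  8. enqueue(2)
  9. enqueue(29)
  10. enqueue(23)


enqueue(12) -> [12]
enqueue(16) -> [12, 16]
enqueue(38) -> [12, 16, 38]
enqueue(49) -> [12, 16, 38, 49]
enqueue(21) -> [12, 16, 38, 49, 21]
dequeue()->12, [16, 38, 49, 21]
enqueue(5) -> [16, 38, 49, 21, 5]
enqueue(2) -> [16, 38, 49, 21, 5, 2]
enqueue(29) -> [16, 38, 49, 21, 5, 2, 29]
enqueue(23) -> [16, 38, 49, 21, 5, 2, 29, 23]

Final queue: [16, 38, 49, 21, 5, 2, 29, 23]


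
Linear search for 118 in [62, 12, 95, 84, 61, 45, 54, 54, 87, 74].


i=0: 62!=118
i=1: 12!=118
i=2: 95!=118
i=3: 84!=118
i=4: 61!=118
i=5: 45!=118
i=6: 54!=118
i=7: 54!=118
i=8: 87!=118
i=9: 74!=118

Not found, 10 comps


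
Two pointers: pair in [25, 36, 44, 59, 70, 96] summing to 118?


lo=0(25)+hi=5(96)=121
lo=0(25)+hi=4(70)=95
lo=1(36)+hi=4(70)=106
lo=2(44)+hi=4(70)=114
lo=3(59)+hi=4(70)=129

No pair found


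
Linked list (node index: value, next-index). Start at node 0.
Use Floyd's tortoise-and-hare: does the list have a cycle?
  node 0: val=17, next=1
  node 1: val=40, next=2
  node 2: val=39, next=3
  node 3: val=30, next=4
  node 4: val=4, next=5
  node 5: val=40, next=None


Floyd's tortoise (slow, +1) and hare (fast, +2):
  init: slow=0, fast=0
  step 1: slow=1, fast=2
  step 2: slow=2, fast=4
  step 3: fast 4->5->None, no cycle

Cycle: no


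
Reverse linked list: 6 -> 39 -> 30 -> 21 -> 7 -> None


Step 1: curr=6, set curr.next=prev(None) | reversed so far: 6
Step 2: curr=39, set curr.next=prev(6) | reversed so far: 39 -> 6
Step 3: curr=30, set curr.next=prev(39) | reversed so far: 30 -> 39 -> 6
Step 4: curr=21, set curr.next=prev(30) | reversed so far: 21 -> 30 -> 39 -> 6
Step 5: curr=7, set curr.next=prev(21) | reversed so far: 7 -> 21 -> 30 -> 39 -> 6

7 -> 21 -> 30 -> 39 -> 6 -> None


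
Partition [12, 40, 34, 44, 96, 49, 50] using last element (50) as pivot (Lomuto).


Pivot: 50
  12 <= 50: advance i (no swap)
  40 <= 50: advance i (no swap)
  34 <= 50: advance i (no swap)
  44 <= 50: advance i (no swap)
  49 <= 50: swap -> [12, 40, 34, 44, 49, 96, 50]
Place pivot at 5: [12, 40, 34, 44, 49, 50, 96]

Partitioned: [12, 40, 34, 44, 49, 50, 96]


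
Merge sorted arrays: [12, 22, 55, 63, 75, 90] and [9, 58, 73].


Take 9 from B
Take 12 from A
Take 22 from A
Take 55 from A
Take 58 from B
Take 63 from A
Take 73 from B

Merged: [9, 12, 22, 55, 58, 63, 73, 75, 90]


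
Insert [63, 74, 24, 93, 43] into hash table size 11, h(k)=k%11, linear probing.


Insert 63: h=8 -> slot 8
Insert 74: h=8, 1 probes -> slot 9
Insert 24: h=2 -> slot 2
Insert 93: h=5 -> slot 5
Insert 43: h=10 -> slot 10

Table: [None, None, 24, None, None, 93, None, None, 63, 74, 43]


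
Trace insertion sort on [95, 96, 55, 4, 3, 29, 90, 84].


Initial: [95, 96, 55, 4, 3, 29, 90, 84]
Insert 96: [95, 96, 55, 4, 3, 29, 90, 84]
Insert 55: [55, 95, 96, 4, 3, 29, 90, 84]
Insert 4: [4, 55, 95, 96, 3, 29, 90, 84]
Insert 3: [3, 4, 55, 95, 96, 29, 90, 84]
Insert 29: [3, 4, 29, 55, 95, 96, 90, 84]
Insert 90: [3, 4, 29, 55, 90, 95, 96, 84]
Insert 84: [3, 4, 29, 55, 84, 90, 95, 96]

Sorted: [3, 4, 29, 55, 84, 90, 95, 96]


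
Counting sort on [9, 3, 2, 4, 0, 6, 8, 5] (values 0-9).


Input: [9, 3, 2, 4, 0, 6, 8, 5]
Counts: [1, 0, 1, 1, 1, 1, 1, 0, 1, 1]

Sorted: [0, 2, 3, 4, 5, 6, 8, 9]


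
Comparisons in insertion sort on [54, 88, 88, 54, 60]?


Algorithm: insertion sort
Input: [54, 88, 88, 54, 60]
Sorted: [54, 54, 60, 88, 88]

8


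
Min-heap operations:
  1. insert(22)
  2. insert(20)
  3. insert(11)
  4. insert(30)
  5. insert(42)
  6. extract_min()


insert(22) -> [22]
insert(20) -> [20, 22]
insert(11) -> [11, 22, 20]
insert(30) -> [11, 22, 20, 30]
insert(42) -> [11, 22, 20, 30, 42]
extract_min()->11, [20, 22, 42, 30]

Final heap: [20, 22, 42, 30]


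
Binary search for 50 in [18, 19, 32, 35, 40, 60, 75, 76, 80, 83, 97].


Step 1: lo=0, hi=10, mid=5, val=60
Step 2: lo=0, hi=4, mid=2, val=32
Step 3: lo=3, hi=4, mid=3, val=35
Step 4: lo=4, hi=4, mid=4, val=40

Not found


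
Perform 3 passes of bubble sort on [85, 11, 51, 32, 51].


Initial: [85, 11, 51, 32, 51]
Pass 1: [11, 51, 32, 51, 85] (4 swaps)
Pass 2: [11, 32, 51, 51, 85] (1 swaps)
Pass 3: [11, 32, 51, 51, 85] (0 swaps)

After 3 passes: [11, 32, 51, 51, 85]


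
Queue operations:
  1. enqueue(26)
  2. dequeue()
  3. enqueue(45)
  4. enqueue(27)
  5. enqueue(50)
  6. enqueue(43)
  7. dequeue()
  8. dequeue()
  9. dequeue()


enqueue(26) -> [26]
dequeue()->26, []
enqueue(45) -> [45]
enqueue(27) -> [45, 27]
enqueue(50) -> [45, 27, 50]
enqueue(43) -> [45, 27, 50, 43]
dequeue()->45, [27, 50, 43]
dequeue()->27, [50, 43]
dequeue()->50, [43]

Final queue: [43]


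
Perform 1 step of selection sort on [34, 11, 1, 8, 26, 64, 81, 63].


Initial: [34, 11, 1, 8, 26, 64, 81, 63]
Step 1: min=1 at 2
  Swap: [1, 11, 34, 8, 26, 64, 81, 63]

After 1 step: [1, 11, 34, 8, 26, 64, 81, 63]


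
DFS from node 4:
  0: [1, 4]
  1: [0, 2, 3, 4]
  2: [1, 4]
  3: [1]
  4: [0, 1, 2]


Visit 4, push [2, 1, 0]
Visit 0, push [1]
Visit 1, push [3, 2]
Visit 2, push []
Visit 3, push []

DFS order: [4, 0, 1, 2, 3]


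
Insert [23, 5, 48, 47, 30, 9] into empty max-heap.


Insert 23: [23]
Insert 5: [23, 5]
Insert 48: [48, 5, 23]
Insert 47: [48, 47, 23, 5]
Insert 30: [48, 47, 23, 5, 30]
Insert 9: [48, 47, 23, 5, 30, 9]

Final heap: [48, 47, 23, 5, 30, 9]


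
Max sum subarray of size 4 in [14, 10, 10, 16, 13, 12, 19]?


[0:4]: 50
[1:5]: 49
[2:6]: 51
[3:7]: 60

Max: 60 at [3:7]


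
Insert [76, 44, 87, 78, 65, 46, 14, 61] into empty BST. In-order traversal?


Insert 76: root
Insert 44: L from 76
Insert 87: R from 76
Insert 78: R from 76 -> L from 87
Insert 65: L from 76 -> R from 44
Insert 46: L from 76 -> R from 44 -> L from 65
Insert 14: L from 76 -> L from 44
Insert 61: L from 76 -> R from 44 -> L from 65 -> R from 46

In-order: [14, 44, 46, 61, 65, 76, 78, 87]


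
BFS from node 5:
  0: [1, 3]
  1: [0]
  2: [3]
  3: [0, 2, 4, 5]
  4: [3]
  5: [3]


Visit 5, enqueue [3]
Visit 3, enqueue [0, 2, 4]
Visit 0, enqueue [1]
Visit 2, enqueue []
Visit 4, enqueue []
Visit 1, enqueue []

BFS order: [5, 3, 0, 2, 4, 1]


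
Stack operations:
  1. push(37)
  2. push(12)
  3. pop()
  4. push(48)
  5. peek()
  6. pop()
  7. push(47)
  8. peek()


push(37) -> [37]
push(12) -> [37, 12]
pop()->12, [37]
push(48) -> [37, 48]
peek()->48
pop()->48, [37]
push(47) -> [37, 47]
peek()->47

Final stack: [37, 47]


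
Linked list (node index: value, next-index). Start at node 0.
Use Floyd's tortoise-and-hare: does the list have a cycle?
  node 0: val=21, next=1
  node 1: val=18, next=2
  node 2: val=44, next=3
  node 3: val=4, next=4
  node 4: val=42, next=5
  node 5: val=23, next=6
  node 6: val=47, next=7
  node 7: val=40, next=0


Floyd's tortoise (slow, +1) and hare (fast, +2):
  init: slow=0, fast=0
  step 1: slow=1, fast=2
  step 2: slow=2, fast=4
  step 3: slow=3, fast=6
  step 4: slow=4, fast=0
  step 5: slow=5, fast=2
  step 6: slow=6, fast=4
  step 7: slow=7, fast=6
  step 8: slow=0, fast=0
  slow == fast at node 0: cycle detected

Cycle: yes


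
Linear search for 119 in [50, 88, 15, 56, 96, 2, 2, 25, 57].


i=0: 50!=119
i=1: 88!=119
i=2: 15!=119
i=3: 56!=119
i=4: 96!=119
i=5: 2!=119
i=6: 2!=119
i=7: 25!=119
i=8: 57!=119

Not found, 9 comps


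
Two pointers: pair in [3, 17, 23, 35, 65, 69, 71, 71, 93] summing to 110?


lo=0(3)+hi=8(93)=96
lo=1(17)+hi=8(93)=110

Yes: 17+93=110


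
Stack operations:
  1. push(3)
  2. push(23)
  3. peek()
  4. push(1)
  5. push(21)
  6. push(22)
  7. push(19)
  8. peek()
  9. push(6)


push(3) -> [3]
push(23) -> [3, 23]
peek()->23
push(1) -> [3, 23, 1]
push(21) -> [3, 23, 1, 21]
push(22) -> [3, 23, 1, 21, 22]
push(19) -> [3, 23, 1, 21, 22, 19]
peek()->19
push(6) -> [3, 23, 1, 21, 22, 19, 6]

Final stack: [3, 23, 1, 21, 22, 19, 6]


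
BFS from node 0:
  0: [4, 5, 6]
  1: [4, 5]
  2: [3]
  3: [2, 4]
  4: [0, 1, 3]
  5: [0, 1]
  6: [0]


Visit 0, enqueue [4, 5, 6]
Visit 4, enqueue [1, 3]
Visit 5, enqueue []
Visit 6, enqueue []
Visit 1, enqueue []
Visit 3, enqueue [2]
Visit 2, enqueue []

BFS order: [0, 4, 5, 6, 1, 3, 2]


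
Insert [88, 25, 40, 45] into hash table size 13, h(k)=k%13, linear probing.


Insert 88: h=10 -> slot 10
Insert 25: h=12 -> slot 12
Insert 40: h=1 -> slot 1
Insert 45: h=6 -> slot 6

Table: [None, 40, None, None, None, None, 45, None, None, None, 88, None, 25]


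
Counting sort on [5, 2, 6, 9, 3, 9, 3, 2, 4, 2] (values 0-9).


Input: [5, 2, 6, 9, 3, 9, 3, 2, 4, 2]
Counts: [0, 0, 3, 2, 1, 1, 1, 0, 0, 2]

Sorted: [2, 2, 2, 3, 3, 4, 5, 6, 9, 9]


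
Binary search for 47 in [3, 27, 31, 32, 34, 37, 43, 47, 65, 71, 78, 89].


Step 1: lo=0, hi=11, mid=5, val=37
Step 2: lo=6, hi=11, mid=8, val=65
Step 3: lo=6, hi=7, mid=6, val=43
Step 4: lo=7, hi=7, mid=7, val=47

Found at index 7


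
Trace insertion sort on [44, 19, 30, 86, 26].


Initial: [44, 19, 30, 86, 26]
Insert 19: [19, 44, 30, 86, 26]
Insert 30: [19, 30, 44, 86, 26]
Insert 86: [19, 30, 44, 86, 26]
Insert 26: [19, 26, 30, 44, 86]

Sorted: [19, 26, 30, 44, 86]


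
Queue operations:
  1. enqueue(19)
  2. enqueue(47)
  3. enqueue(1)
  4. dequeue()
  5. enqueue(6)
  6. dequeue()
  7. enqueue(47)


enqueue(19) -> [19]
enqueue(47) -> [19, 47]
enqueue(1) -> [19, 47, 1]
dequeue()->19, [47, 1]
enqueue(6) -> [47, 1, 6]
dequeue()->47, [1, 6]
enqueue(47) -> [1, 6, 47]

Final queue: [1, 6, 47]


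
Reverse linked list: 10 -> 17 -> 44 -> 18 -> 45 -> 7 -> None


Step 1: curr=10, set curr.next=prev(None) | reversed so far: 10
Step 2: curr=17, set curr.next=prev(10) | reversed so far: 17 -> 10
Step 3: curr=44, set curr.next=prev(17) | reversed so far: 44 -> 17 -> 10
Step 4: curr=18, set curr.next=prev(44) | reversed so far: 18 -> 44 -> 17 -> 10
Step 5: curr=45, set curr.next=prev(18) | reversed so far: 45 -> 18 -> 44 -> 17 -> 10
Step 6: curr=7, set curr.next=prev(45) | reversed so far: 7 -> 45 -> 18 -> 44 -> 17 -> 10

7 -> 45 -> 18 -> 44 -> 17 -> 10 -> None


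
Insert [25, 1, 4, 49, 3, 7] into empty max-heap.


Insert 25: [25]
Insert 1: [25, 1]
Insert 4: [25, 1, 4]
Insert 49: [49, 25, 4, 1]
Insert 3: [49, 25, 4, 1, 3]
Insert 7: [49, 25, 7, 1, 3, 4]

Final heap: [49, 25, 7, 1, 3, 4]


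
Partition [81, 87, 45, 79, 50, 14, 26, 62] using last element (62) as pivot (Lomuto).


Pivot: 62
  45 <= 62: swap -> [45, 87, 81, 79, 50, 14, 26, 62]
  50 <= 62: swap -> [45, 50, 81, 79, 87, 14, 26, 62]
  14 <= 62: swap -> [45, 50, 14, 79, 87, 81, 26, 62]
  26 <= 62: swap -> [45, 50, 14, 26, 87, 81, 79, 62]
Place pivot at 4: [45, 50, 14, 26, 62, 81, 79, 87]

Partitioned: [45, 50, 14, 26, 62, 81, 79, 87]


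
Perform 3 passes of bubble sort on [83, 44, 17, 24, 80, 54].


Initial: [83, 44, 17, 24, 80, 54]
Pass 1: [44, 17, 24, 80, 54, 83] (5 swaps)
Pass 2: [17, 24, 44, 54, 80, 83] (3 swaps)
Pass 3: [17, 24, 44, 54, 80, 83] (0 swaps)

After 3 passes: [17, 24, 44, 54, 80, 83]


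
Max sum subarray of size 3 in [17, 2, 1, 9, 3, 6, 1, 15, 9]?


[0:3]: 20
[1:4]: 12
[2:5]: 13
[3:6]: 18
[4:7]: 10
[5:8]: 22
[6:9]: 25

Max: 25 at [6:9]


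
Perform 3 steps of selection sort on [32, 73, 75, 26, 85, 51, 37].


Initial: [32, 73, 75, 26, 85, 51, 37]
Step 1: min=26 at 3
  Swap: [26, 73, 75, 32, 85, 51, 37]
Step 2: min=32 at 3
  Swap: [26, 32, 75, 73, 85, 51, 37]
Step 3: min=37 at 6
  Swap: [26, 32, 37, 73, 85, 51, 75]

After 3 steps: [26, 32, 37, 73, 85, 51, 75]


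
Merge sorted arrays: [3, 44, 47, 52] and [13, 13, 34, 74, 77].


Take 3 from A
Take 13 from B
Take 13 from B
Take 34 from B
Take 44 from A
Take 47 from A
Take 52 from A

Merged: [3, 13, 13, 34, 44, 47, 52, 74, 77]


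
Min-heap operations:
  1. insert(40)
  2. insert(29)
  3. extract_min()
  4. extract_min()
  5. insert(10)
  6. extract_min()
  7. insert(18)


insert(40) -> [40]
insert(29) -> [29, 40]
extract_min()->29, [40]
extract_min()->40, []
insert(10) -> [10]
extract_min()->10, []
insert(18) -> [18]

Final heap: [18]


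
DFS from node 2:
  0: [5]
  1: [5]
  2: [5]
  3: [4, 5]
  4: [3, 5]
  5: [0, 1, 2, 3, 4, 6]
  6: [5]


Visit 2, push [5]
Visit 5, push [6, 4, 3, 1, 0]
Visit 0, push []
Visit 1, push []
Visit 3, push [4]
Visit 4, push []
Visit 6, push []

DFS order: [2, 5, 0, 1, 3, 4, 6]


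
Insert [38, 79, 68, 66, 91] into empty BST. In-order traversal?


Insert 38: root
Insert 79: R from 38
Insert 68: R from 38 -> L from 79
Insert 66: R from 38 -> L from 79 -> L from 68
Insert 91: R from 38 -> R from 79

In-order: [38, 66, 68, 79, 91]


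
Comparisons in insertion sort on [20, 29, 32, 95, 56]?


Algorithm: insertion sort
Input: [20, 29, 32, 95, 56]
Sorted: [20, 29, 32, 56, 95]

5


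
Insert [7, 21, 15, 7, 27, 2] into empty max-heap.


Insert 7: [7]
Insert 21: [21, 7]
Insert 15: [21, 7, 15]
Insert 7: [21, 7, 15, 7]
Insert 27: [27, 21, 15, 7, 7]
Insert 2: [27, 21, 15, 7, 7, 2]

Final heap: [27, 21, 15, 7, 7, 2]


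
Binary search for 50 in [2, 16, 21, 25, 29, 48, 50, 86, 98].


Step 1: lo=0, hi=8, mid=4, val=29
Step 2: lo=5, hi=8, mid=6, val=50

Found at index 6


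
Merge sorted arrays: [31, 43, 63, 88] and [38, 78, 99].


Take 31 from A
Take 38 from B
Take 43 from A
Take 63 from A
Take 78 from B
Take 88 from A

Merged: [31, 38, 43, 63, 78, 88, 99]


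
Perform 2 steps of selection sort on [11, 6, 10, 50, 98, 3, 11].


Initial: [11, 6, 10, 50, 98, 3, 11]
Step 1: min=3 at 5
  Swap: [3, 6, 10, 50, 98, 11, 11]
Step 2: min=6 at 1
  Swap: [3, 6, 10, 50, 98, 11, 11]

After 2 steps: [3, 6, 10, 50, 98, 11, 11]


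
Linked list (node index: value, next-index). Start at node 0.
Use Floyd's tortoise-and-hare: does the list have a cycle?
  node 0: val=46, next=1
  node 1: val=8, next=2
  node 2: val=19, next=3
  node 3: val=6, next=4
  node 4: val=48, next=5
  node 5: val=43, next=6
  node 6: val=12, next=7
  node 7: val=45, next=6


Floyd's tortoise (slow, +1) and hare (fast, +2):
  init: slow=0, fast=0
  step 1: slow=1, fast=2
  step 2: slow=2, fast=4
  step 3: slow=3, fast=6
  step 4: slow=4, fast=6
  step 5: slow=5, fast=6
  step 6: slow=6, fast=6
  slow == fast at node 6: cycle detected

Cycle: yes


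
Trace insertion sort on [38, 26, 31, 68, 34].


Initial: [38, 26, 31, 68, 34]
Insert 26: [26, 38, 31, 68, 34]
Insert 31: [26, 31, 38, 68, 34]
Insert 68: [26, 31, 38, 68, 34]
Insert 34: [26, 31, 34, 38, 68]

Sorted: [26, 31, 34, 38, 68]


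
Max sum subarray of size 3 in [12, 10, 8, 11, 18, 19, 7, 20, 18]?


[0:3]: 30
[1:4]: 29
[2:5]: 37
[3:6]: 48
[4:7]: 44
[5:8]: 46
[6:9]: 45

Max: 48 at [3:6]


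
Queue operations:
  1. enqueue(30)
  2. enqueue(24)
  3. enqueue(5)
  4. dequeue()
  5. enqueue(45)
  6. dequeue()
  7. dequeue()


enqueue(30) -> [30]
enqueue(24) -> [30, 24]
enqueue(5) -> [30, 24, 5]
dequeue()->30, [24, 5]
enqueue(45) -> [24, 5, 45]
dequeue()->24, [5, 45]
dequeue()->5, [45]

Final queue: [45]


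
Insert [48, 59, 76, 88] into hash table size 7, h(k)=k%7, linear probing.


Insert 48: h=6 -> slot 6
Insert 59: h=3 -> slot 3
Insert 76: h=6, 1 probes -> slot 0
Insert 88: h=4 -> slot 4

Table: [76, None, None, 59, 88, None, 48]


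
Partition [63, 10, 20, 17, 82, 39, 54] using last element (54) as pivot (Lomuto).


Pivot: 54
  10 <= 54: swap -> [10, 63, 20, 17, 82, 39, 54]
  20 <= 54: swap -> [10, 20, 63, 17, 82, 39, 54]
  17 <= 54: swap -> [10, 20, 17, 63, 82, 39, 54]
  39 <= 54: swap -> [10, 20, 17, 39, 82, 63, 54]
Place pivot at 4: [10, 20, 17, 39, 54, 63, 82]

Partitioned: [10, 20, 17, 39, 54, 63, 82]


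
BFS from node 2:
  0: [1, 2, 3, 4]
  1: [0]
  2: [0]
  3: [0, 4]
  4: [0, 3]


Visit 2, enqueue [0]
Visit 0, enqueue [1, 3, 4]
Visit 1, enqueue []
Visit 3, enqueue []
Visit 4, enqueue []

BFS order: [2, 0, 1, 3, 4]


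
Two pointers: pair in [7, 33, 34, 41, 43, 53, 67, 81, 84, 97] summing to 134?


lo=0(7)+hi=9(97)=104
lo=1(33)+hi=9(97)=130
lo=2(34)+hi=9(97)=131
lo=3(41)+hi=9(97)=138
lo=3(41)+hi=8(84)=125
lo=4(43)+hi=8(84)=127
lo=5(53)+hi=8(84)=137
lo=5(53)+hi=7(81)=134

Yes: 53+81=134


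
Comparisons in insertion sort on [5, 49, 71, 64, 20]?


Algorithm: insertion sort
Input: [5, 49, 71, 64, 20]
Sorted: [5, 20, 49, 64, 71]

8


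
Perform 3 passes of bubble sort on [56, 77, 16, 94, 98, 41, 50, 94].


Initial: [56, 77, 16, 94, 98, 41, 50, 94]
Pass 1: [56, 16, 77, 94, 41, 50, 94, 98] (4 swaps)
Pass 2: [16, 56, 77, 41, 50, 94, 94, 98] (3 swaps)
Pass 3: [16, 56, 41, 50, 77, 94, 94, 98] (2 swaps)

After 3 passes: [16, 56, 41, 50, 77, 94, 94, 98]


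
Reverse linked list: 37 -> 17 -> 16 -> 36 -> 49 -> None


Step 1: curr=37, set curr.next=prev(None) | reversed so far: 37
Step 2: curr=17, set curr.next=prev(37) | reversed so far: 17 -> 37
Step 3: curr=16, set curr.next=prev(17) | reversed so far: 16 -> 17 -> 37
Step 4: curr=36, set curr.next=prev(16) | reversed so far: 36 -> 16 -> 17 -> 37
Step 5: curr=49, set curr.next=prev(36) | reversed so far: 49 -> 36 -> 16 -> 17 -> 37

49 -> 36 -> 16 -> 17 -> 37 -> None


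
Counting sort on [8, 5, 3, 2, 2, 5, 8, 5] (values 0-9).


Input: [8, 5, 3, 2, 2, 5, 8, 5]
Counts: [0, 0, 2, 1, 0, 3, 0, 0, 2, 0]

Sorted: [2, 2, 3, 5, 5, 5, 8, 8]


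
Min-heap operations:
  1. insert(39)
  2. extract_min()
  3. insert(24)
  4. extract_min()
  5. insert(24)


insert(39) -> [39]
extract_min()->39, []
insert(24) -> [24]
extract_min()->24, []
insert(24) -> [24]

Final heap: [24]


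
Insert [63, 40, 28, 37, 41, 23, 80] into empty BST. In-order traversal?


Insert 63: root
Insert 40: L from 63
Insert 28: L from 63 -> L from 40
Insert 37: L from 63 -> L from 40 -> R from 28
Insert 41: L from 63 -> R from 40
Insert 23: L from 63 -> L from 40 -> L from 28
Insert 80: R from 63

In-order: [23, 28, 37, 40, 41, 63, 80]


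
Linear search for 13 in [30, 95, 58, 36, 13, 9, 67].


i=0: 30!=13
i=1: 95!=13
i=2: 58!=13
i=3: 36!=13
i=4: 13==13 found!

Found at 4, 5 comps


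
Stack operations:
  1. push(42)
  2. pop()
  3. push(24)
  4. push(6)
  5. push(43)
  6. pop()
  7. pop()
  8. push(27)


push(42) -> [42]
pop()->42, []
push(24) -> [24]
push(6) -> [24, 6]
push(43) -> [24, 6, 43]
pop()->43, [24, 6]
pop()->6, [24]
push(27) -> [24, 27]

Final stack: [24, 27]


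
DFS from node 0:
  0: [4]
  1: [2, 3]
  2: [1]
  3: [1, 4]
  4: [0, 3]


Visit 0, push [4]
Visit 4, push [3]
Visit 3, push [1]
Visit 1, push [2]
Visit 2, push []

DFS order: [0, 4, 3, 1, 2]


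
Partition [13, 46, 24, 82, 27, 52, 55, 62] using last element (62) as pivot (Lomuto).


Pivot: 62
  13 <= 62: advance i (no swap)
  46 <= 62: advance i (no swap)
  24 <= 62: advance i (no swap)
  27 <= 62: swap -> [13, 46, 24, 27, 82, 52, 55, 62]
  52 <= 62: swap -> [13, 46, 24, 27, 52, 82, 55, 62]
  55 <= 62: swap -> [13, 46, 24, 27, 52, 55, 82, 62]
Place pivot at 6: [13, 46, 24, 27, 52, 55, 62, 82]

Partitioned: [13, 46, 24, 27, 52, 55, 62, 82]


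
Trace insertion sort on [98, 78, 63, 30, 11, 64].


Initial: [98, 78, 63, 30, 11, 64]
Insert 78: [78, 98, 63, 30, 11, 64]
Insert 63: [63, 78, 98, 30, 11, 64]
Insert 30: [30, 63, 78, 98, 11, 64]
Insert 11: [11, 30, 63, 78, 98, 64]
Insert 64: [11, 30, 63, 64, 78, 98]

Sorted: [11, 30, 63, 64, 78, 98]


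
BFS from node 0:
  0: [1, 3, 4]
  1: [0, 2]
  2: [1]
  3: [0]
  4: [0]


Visit 0, enqueue [1, 3, 4]
Visit 1, enqueue [2]
Visit 3, enqueue []
Visit 4, enqueue []
Visit 2, enqueue []

BFS order: [0, 1, 3, 4, 2]


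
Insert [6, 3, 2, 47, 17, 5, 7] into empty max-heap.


Insert 6: [6]
Insert 3: [6, 3]
Insert 2: [6, 3, 2]
Insert 47: [47, 6, 2, 3]
Insert 17: [47, 17, 2, 3, 6]
Insert 5: [47, 17, 5, 3, 6, 2]
Insert 7: [47, 17, 7, 3, 6, 2, 5]

Final heap: [47, 17, 7, 3, 6, 2, 5]


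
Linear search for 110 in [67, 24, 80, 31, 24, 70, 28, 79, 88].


i=0: 67!=110
i=1: 24!=110
i=2: 80!=110
i=3: 31!=110
i=4: 24!=110
i=5: 70!=110
i=6: 28!=110
i=7: 79!=110
i=8: 88!=110

Not found, 9 comps


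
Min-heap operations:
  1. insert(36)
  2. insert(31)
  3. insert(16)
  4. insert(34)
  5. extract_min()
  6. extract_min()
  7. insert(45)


insert(36) -> [36]
insert(31) -> [31, 36]
insert(16) -> [16, 36, 31]
insert(34) -> [16, 34, 31, 36]
extract_min()->16, [31, 34, 36]
extract_min()->31, [34, 36]
insert(45) -> [34, 36, 45]

Final heap: [34, 36, 45]


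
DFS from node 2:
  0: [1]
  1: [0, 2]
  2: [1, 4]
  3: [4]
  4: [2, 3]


Visit 2, push [4, 1]
Visit 1, push [0]
Visit 0, push []
Visit 4, push [3]
Visit 3, push []

DFS order: [2, 1, 0, 4, 3]


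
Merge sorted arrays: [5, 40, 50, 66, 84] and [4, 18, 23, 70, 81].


Take 4 from B
Take 5 from A
Take 18 from B
Take 23 from B
Take 40 from A
Take 50 from A
Take 66 from A
Take 70 from B
Take 81 from B

Merged: [4, 5, 18, 23, 40, 50, 66, 70, 81, 84]


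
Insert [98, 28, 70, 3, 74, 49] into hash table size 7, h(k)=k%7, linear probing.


Insert 98: h=0 -> slot 0
Insert 28: h=0, 1 probes -> slot 1
Insert 70: h=0, 2 probes -> slot 2
Insert 3: h=3 -> slot 3
Insert 74: h=4 -> slot 4
Insert 49: h=0, 5 probes -> slot 5

Table: [98, 28, 70, 3, 74, 49, None]


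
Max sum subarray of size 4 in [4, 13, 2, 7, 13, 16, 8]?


[0:4]: 26
[1:5]: 35
[2:6]: 38
[3:7]: 44

Max: 44 at [3:7]


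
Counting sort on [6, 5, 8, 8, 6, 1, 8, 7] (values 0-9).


Input: [6, 5, 8, 8, 6, 1, 8, 7]
Counts: [0, 1, 0, 0, 0, 1, 2, 1, 3, 0]

Sorted: [1, 5, 6, 6, 7, 8, 8, 8]


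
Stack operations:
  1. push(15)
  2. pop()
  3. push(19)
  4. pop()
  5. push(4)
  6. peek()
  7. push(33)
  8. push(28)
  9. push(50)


push(15) -> [15]
pop()->15, []
push(19) -> [19]
pop()->19, []
push(4) -> [4]
peek()->4
push(33) -> [4, 33]
push(28) -> [4, 33, 28]
push(50) -> [4, 33, 28, 50]

Final stack: [4, 33, 28, 50]


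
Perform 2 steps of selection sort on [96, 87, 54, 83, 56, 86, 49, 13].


Initial: [96, 87, 54, 83, 56, 86, 49, 13]
Step 1: min=13 at 7
  Swap: [13, 87, 54, 83, 56, 86, 49, 96]
Step 2: min=49 at 6
  Swap: [13, 49, 54, 83, 56, 86, 87, 96]

After 2 steps: [13, 49, 54, 83, 56, 86, 87, 96]


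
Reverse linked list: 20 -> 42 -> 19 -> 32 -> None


Step 1: curr=20, set curr.next=prev(None) | reversed so far: 20
Step 2: curr=42, set curr.next=prev(20) | reversed so far: 42 -> 20
Step 3: curr=19, set curr.next=prev(42) | reversed so far: 19 -> 42 -> 20
Step 4: curr=32, set curr.next=prev(19) | reversed so far: 32 -> 19 -> 42 -> 20

32 -> 19 -> 42 -> 20 -> None


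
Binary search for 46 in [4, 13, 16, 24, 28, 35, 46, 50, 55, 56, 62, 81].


Step 1: lo=0, hi=11, mid=5, val=35
Step 2: lo=6, hi=11, mid=8, val=55
Step 3: lo=6, hi=7, mid=6, val=46

Found at index 6


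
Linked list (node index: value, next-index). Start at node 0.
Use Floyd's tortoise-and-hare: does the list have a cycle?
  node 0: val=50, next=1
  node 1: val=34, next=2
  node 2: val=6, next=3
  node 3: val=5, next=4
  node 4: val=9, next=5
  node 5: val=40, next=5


Floyd's tortoise (slow, +1) and hare (fast, +2):
  init: slow=0, fast=0
  step 1: slow=1, fast=2
  step 2: slow=2, fast=4
  step 3: slow=3, fast=5
  step 4: slow=4, fast=5
  step 5: slow=5, fast=5
  slow == fast at node 5: cycle detected

Cycle: yes


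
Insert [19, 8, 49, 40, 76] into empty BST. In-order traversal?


Insert 19: root
Insert 8: L from 19
Insert 49: R from 19
Insert 40: R from 19 -> L from 49
Insert 76: R from 19 -> R from 49

In-order: [8, 19, 40, 49, 76]


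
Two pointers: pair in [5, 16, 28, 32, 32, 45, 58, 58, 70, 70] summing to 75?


lo=0(5)+hi=9(70)=75

Yes: 5+70=75


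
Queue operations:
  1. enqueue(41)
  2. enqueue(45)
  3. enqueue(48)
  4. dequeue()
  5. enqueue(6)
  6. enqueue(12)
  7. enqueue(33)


enqueue(41) -> [41]
enqueue(45) -> [41, 45]
enqueue(48) -> [41, 45, 48]
dequeue()->41, [45, 48]
enqueue(6) -> [45, 48, 6]
enqueue(12) -> [45, 48, 6, 12]
enqueue(33) -> [45, 48, 6, 12, 33]

Final queue: [45, 48, 6, 12, 33]


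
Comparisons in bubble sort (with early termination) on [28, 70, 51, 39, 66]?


Algorithm: bubble sort (with early termination)
Input: [28, 70, 51, 39, 66]
Sorted: [28, 39, 51, 66, 70]

9


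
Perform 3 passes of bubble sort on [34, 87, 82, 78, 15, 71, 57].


Initial: [34, 87, 82, 78, 15, 71, 57]
Pass 1: [34, 82, 78, 15, 71, 57, 87] (5 swaps)
Pass 2: [34, 78, 15, 71, 57, 82, 87] (4 swaps)
Pass 3: [34, 15, 71, 57, 78, 82, 87] (3 swaps)

After 3 passes: [34, 15, 71, 57, 78, 82, 87]


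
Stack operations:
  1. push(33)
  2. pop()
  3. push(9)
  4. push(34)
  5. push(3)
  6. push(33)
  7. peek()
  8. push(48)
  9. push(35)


push(33) -> [33]
pop()->33, []
push(9) -> [9]
push(34) -> [9, 34]
push(3) -> [9, 34, 3]
push(33) -> [9, 34, 3, 33]
peek()->33
push(48) -> [9, 34, 3, 33, 48]
push(35) -> [9, 34, 3, 33, 48, 35]

Final stack: [9, 34, 3, 33, 48, 35]


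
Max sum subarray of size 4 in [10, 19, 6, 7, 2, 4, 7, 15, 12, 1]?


[0:4]: 42
[1:5]: 34
[2:6]: 19
[3:7]: 20
[4:8]: 28
[5:9]: 38
[6:10]: 35

Max: 42 at [0:4]


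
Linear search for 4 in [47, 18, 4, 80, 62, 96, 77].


i=0: 47!=4
i=1: 18!=4
i=2: 4==4 found!

Found at 2, 3 comps


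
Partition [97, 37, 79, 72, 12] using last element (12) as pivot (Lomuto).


Pivot: 12
Place pivot at 0: [12, 37, 79, 72, 97]

Partitioned: [12, 37, 79, 72, 97]


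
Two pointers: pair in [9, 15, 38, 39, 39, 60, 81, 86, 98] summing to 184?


lo=0(9)+hi=8(98)=107
lo=1(15)+hi=8(98)=113
lo=2(38)+hi=8(98)=136
lo=3(39)+hi=8(98)=137
lo=4(39)+hi=8(98)=137
lo=5(60)+hi=8(98)=158
lo=6(81)+hi=8(98)=179
lo=7(86)+hi=8(98)=184

Yes: 86+98=184


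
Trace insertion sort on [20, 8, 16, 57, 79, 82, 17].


Initial: [20, 8, 16, 57, 79, 82, 17]
Insert 8: [8, 20, 16, 57, 79, 82, 17]
Insert 16: [8, 16, 20, 57, 79, 82, 17]
Insert 57: [8, 16, 20, 57, 79, 82, 17]
Insert 79: [8, 16, 20, 57, 79, 82, 17]
Insert 82: [8, 16, 20, 57, 79, 82, 17]
Insert 17: [8, 16, 17, 20, 57, 79, 82]

Sorted: [8, 16, 17, 20, 57, 79, 82]


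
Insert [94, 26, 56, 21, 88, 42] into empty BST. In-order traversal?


Insert 94: root
Insert 26: L from 94
Insert 56: L from 94 -> R from 26
Insert 21: L from 94 -> L from 26
Insert 88: L from 94 -> R from 26 -> R from 56
Insert 42: L from 94 -> R from 26 -> L from 56

In-order: [21, 26, 42, 56, 88, 94]


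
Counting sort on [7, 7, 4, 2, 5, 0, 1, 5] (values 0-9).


Input: [7, 7, 4, 2, 5, 0, 1, 5]
Counts: [1, 1, 1, 0, 1, 2, 0, 2, 0, 0]

Sorted: [0, 1, 2, 4, 5, 5, 7, 7]


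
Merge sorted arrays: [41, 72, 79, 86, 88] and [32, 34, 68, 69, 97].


Take 32 from B
Take 34 from B
Take 41 from A
Take 68 from B
Take 69 from B
Take 72 from A
Take 79 from A
Take 86 from A
Take 88 from A

Merged: [32, 34, 41, 68, 69, 72, 79, 86, 88, 97]


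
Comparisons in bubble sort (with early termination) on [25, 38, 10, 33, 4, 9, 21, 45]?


Algorithm: bubble sort (with early termination)
Input: [25, 38, 10, 33, 4, 9, 21, 45]
Sorted: [4, 9, 10, 21, 25, 33, 38, 45]

25


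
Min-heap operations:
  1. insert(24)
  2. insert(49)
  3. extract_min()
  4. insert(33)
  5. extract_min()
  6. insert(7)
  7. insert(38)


insert(24) -> [24]
insert(49) -> [24, 49]
extract_min()->24, [49]
insert(33) -> [33, 49]
extract_min()->33, [49]
insert(7) -> [7, 49]
insert(38) -> [7, 49, 38]

Final heap: [7, 49, 38]


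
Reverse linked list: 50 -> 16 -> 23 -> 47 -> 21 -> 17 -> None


Step 1: curr=50, set curr.next=prev(None) | reversed so far: 50
Step 2: curr=16, set curr.next=prev(50) | reversed so far: 16 -> 50
Step 3: curr=23, set curr.next=prev(16) | reversed so far: 23 -> 16 -> 50
Step 4: curr=47, set curr.next=prev(23) | reversed so far: 47 -> 23 -> 16 -> 50
Step 5: curr=21, set curr.next=prev(47) | reversed so far: 21 -> 47 -> 23 -> 16 -> 50
Step 6: curr=17, set curr.next=prev(21) | reversed so far: 17 -> 21 -> 47 -> 23 -> 16 -> 50

17 -> 21 -> 47 -> 23 -> 16 -> 50 -> None


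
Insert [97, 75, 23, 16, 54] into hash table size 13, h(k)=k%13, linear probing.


Insert 97: h=6 -> slot 6
Insert 75: h=10 -> slot 10
Insert 23: h=10, 1 probes -> slot 11
Insert 16: h=3 -> slot 3
Insert 54: h=2 -> slot 2

Table: [None, None, 54, 16, None, None, 97, None, None, None, 75, 23, None]


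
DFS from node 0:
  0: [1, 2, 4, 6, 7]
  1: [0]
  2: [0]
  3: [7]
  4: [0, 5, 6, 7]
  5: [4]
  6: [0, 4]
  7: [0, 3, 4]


Visit 0, push [7, 6, 4, 2, 1]
Visit 1, push []
Visit 2, push []
Visit 4, push [7, 6, 5]
Visit 5, push []
Visit 6, push []
Visit 7, push [3]
Visit 3, push []

DFS order: [0, 1, 2, 4, 5, 6, 7, 3]


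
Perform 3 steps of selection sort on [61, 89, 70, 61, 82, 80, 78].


Initial: [61, 89, 70, 61, 82, 80, 78]
Step 1: min=61 at 0
  Swap: [61, 89, 70, 61, 82, 80, 78]
Step 2: min=61 at 3
  Swap: [61, 61, 70, 89, 82, 80, 78]
Step 3: min=70 at 2
  Swap: [61, 61, 70, 89, 82, 80, 78]

After 3 steps: [61, 61, 70, 89, 82, 80, 78]


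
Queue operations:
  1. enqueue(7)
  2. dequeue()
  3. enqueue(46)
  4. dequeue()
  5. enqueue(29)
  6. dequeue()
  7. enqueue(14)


enqueue(7) -> [7]
dequeue()->7, []
enqueue(46) -> [46]
dequeue()->46, []
enqueue(29) -> [29]
dequeue()->29, []
enqueue(14) -> [14]

Final queue: [14]


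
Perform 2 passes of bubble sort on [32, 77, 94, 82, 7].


Initial: [32, 77, 94, 82, 7]
Pass 1: [32, 77, 82, 7, 94] (2 swaps)
Pass 2: [32, 77, 7, 82, 94] (1 swaps)

After 2 passes: [32, 77, 7, 82, 94]


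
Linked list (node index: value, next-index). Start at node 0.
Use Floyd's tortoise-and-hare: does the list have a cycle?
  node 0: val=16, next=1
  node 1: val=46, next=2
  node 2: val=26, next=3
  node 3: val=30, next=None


Floyd's tortoise (slow, +1) and hare (fast, +2):
  init: slow=0, fast=0
  step 1: slow=1, fast=2
  step 2: fast 2->3->None, no cycle

Cycle: no


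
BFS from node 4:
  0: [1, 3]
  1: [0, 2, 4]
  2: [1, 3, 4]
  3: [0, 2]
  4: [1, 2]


Visit 4, enqueue [1, 2]
Visit 1, enqueue [0]
Visit 2, enqueue [3]
Visit 0, enqueue []
Visit 3, enqueue []

BFS order: [4, 1, 2, 0, 3]


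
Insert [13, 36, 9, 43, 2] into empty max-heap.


Insert 13: [13]
Insert 36: [36, 13]
Insert 9: [36, 13, 9]
Insert 43: [43, 36, 9, 13]
Insert 2: [43, 36, 9, 13, 2]

Final heap: [43, 36, 9, 13, 2]


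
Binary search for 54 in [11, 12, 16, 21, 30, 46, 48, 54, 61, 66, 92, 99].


Step 1: lo=0, hi=11, mid=5, val=46
Step 2: lo=6, hi=11, mid=8, val=61
Step 3: lo=6, hi=7, mid=6, val=48
Step 4: lo=7, hi=7, mid=7, val=54

Found at index 7


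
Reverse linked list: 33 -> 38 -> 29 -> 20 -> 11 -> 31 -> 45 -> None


Step 1: curr=33, set curr.next=prev(None) | reversed so far: 33
Step 2: curr=38, set curr.next=prev(33) | reversed so far: 38 -> 33
Step 3: curr=29, set curr.next=prev(38) | reversed so far: 29 -> 38 -> 33
Step 4: curr=20, set curr.next=prev(29) | reversed so far: 20 -> 29 -> 38 -> 33
Step 5: curr=11, set curr.next=prev(20) | reversed so far: 11 -> 20 -> 29 -> 38 -> 33
Step 6: curr=31, set curr.next=prev(11) | reversed so far: 31 -> 11 -> 20 -> 29 -> 38 -> 33
Step 7: curr=45, set curr.next=prev(31) | reversed so far: 45 -> 31 -> 11 -> 20 -> 29 -> 38 -> 33

45 -> 31 -> 11 -> 20 -> 29 -> 38 -> 33 -> None


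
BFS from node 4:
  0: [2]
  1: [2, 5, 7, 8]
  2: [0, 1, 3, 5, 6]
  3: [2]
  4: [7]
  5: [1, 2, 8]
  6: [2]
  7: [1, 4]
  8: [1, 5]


Visit 4, enqueue [7]
Visit 7, enqueue [1]
Visit 1, enqueue [2, 5, 8]
Visit 2, enqueue [0, 3, 6]
Visit 5, enqueue []
Visit 8, enqueue []
Visit 0, enqueue []
Visit 3, enqueue []
Visit 6, enqueue []

BFS order: [4, 7, 1, 2, 5, 8, 0, 3, 6]


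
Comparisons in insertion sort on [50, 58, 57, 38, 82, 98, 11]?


Algorithm: insertion sort
Input: [50, 58, 57, 38, 82, 98, 11]
Sorted: [11, 38, 50, 57, 58, 82, 98]

14


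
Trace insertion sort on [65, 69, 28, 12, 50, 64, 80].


Initial: [65, 69, 28, 12, 50, 64, 80]
Insert 69: [65, 69, 28, 12, 50, 64, 80]
Insert 28: [28, 65, 69, 12, 50, 64, 80]
Insert 12: [12, 28, 65, 69, 50, 64, 80]
Insert 50: [12, 28, 50, 65, 69, 64, 80]
Insert 64: [12, 28, 50, 64, 65, 69, 80]
Insert 80: [12, 28, 50, 64, 65, 69, 80]

Sorted: [12, 28, 50, 64, 65, 69, 80]


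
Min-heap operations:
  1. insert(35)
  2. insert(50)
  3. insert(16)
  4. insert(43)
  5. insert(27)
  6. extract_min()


insert(35) -> [35]
insert(50) -> [35, 50]
insert(16) -> [16, 50, 35]
insert(43) -> [16, 43, 35, 50]
insert(27) -> [16, 27, 35, 50, 43]
extract_min()->16, [27, 43, 35, 50]

Final heap: [27, 43, 35, 50]


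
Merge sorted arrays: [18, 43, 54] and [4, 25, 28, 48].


Take 4 from B
Take 18 from A
Take 25 from B
Take 28 from B
Take 43 from A
Take 48 from B

Merged: [4, 18, 25, 28, 43, 48, 54]


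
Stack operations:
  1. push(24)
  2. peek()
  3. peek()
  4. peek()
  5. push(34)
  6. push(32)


push(24) -> [24]
peek()->24
peek()->24
peek()->24
push(34) -> [24, 34]
push(32) -> [24, 34, 32]

Final stack: [24, 34, 32]


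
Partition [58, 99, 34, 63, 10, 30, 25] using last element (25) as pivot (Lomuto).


Pivot: 25
  10 <= 25: swap -> [10, 99, 34, 63, 58, 30, 25]
Place pivot at 1: [10, 25, 34, 63, 58, 30, 99]

Partitioned: [10, 25, 34, 63, 58, 30, 99]


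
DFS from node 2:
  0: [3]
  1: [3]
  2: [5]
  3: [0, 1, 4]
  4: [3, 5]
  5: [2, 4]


Visit 2, push [5]
Visit 5, push [4]
Visit 4, push [3]
Visit 3, push [1, 0]
Visit 0, push []
Visit 1, push []

DFS order: [2, 5, 4, 3, 0, 1]


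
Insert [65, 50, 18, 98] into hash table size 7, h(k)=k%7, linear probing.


Insert 65: h=2 -> slot 2
Insert 50: h=1 -> slot 1
Insert 18: h=4 -> slot 4
Insert 98: h=0 -> slot 0

Table: [98, 50, 65, None, 18, None, None]


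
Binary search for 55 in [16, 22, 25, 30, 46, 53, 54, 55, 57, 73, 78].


Step 1: lo=0, hi=10, mid=5, val=53
Step 2: lo=6, hi=10, mid=8, val=57
Step 3: lo=6, hi=7, mid=6, val=54
Step 4: lo=7, hi=7, mid=7, val=55

Found at index 7


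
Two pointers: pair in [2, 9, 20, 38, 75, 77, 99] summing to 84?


lo=0(2)+hi=6(99)=101
lo=0(2)+hi=5(77)=79
lo=1(9)+hi=5(77)=86
lo=1(9)+hi=4(75)=84

Yes: 9+75=84


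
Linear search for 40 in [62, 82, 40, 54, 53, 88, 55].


i=0: 62!=40
i=1: 82!=40
i=2: 40==40 found!

Found at 2, 3 comps


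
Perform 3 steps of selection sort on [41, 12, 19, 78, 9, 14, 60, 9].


Initial: [41, 12, 19, 78, 9, 14, 60, 9]
Step 1: min=9 at 4
  Swap: [9, 12, 19, 78, 41, 14, 60, 9]
Step 2: min=9 at 7
  Swap: [9, 9, 19, 78, 41, 14, 60, 12]
Step 3: min=12 at 7
  Swap: [9, 9, 12, 78, 41, 14, 60, 19]

After 3 steps: [9, 9, 12, 78, 41, 14, 60, 19]


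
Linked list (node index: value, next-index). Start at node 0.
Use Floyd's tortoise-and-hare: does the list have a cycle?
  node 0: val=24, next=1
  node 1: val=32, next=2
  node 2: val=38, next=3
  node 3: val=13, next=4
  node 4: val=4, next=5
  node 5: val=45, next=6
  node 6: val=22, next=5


Floyd's tortoise (slow, +1) and hare (fast, +2):
  init: slow=0, fast=0
  step 1: slow=1, fast=2
  step 2: slow=2, fast=4
  step 3: slow=3, fast=6
  step 4: slow=4, fast=6
  step 5: slow=5, fast=6
  step 6: slow=6, fast=6
  slow == fast at node 6: cycle detected

Cycle: yes


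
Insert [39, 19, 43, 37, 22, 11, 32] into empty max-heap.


Insert 39: [39]
Insert 19: [39, 19]
Insert 43: [43, 19, 39]
Insert 37: [43, 37, 39, 19]
Insert 22: [43, 37, 39, 19, 22]
Insert 11: [43, 37, 39, 19, 22, 11]
Insert 32: [43, 37, 39, 19, 22, 11, 32]

Final heap: [43, 37, 39, 19, 22, 11, 32]


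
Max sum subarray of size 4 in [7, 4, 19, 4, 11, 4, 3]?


[0:4]: 34
[1:5]: 38
[2:6]: 38
[3:7]: 22

Max: 38 at [1:5]


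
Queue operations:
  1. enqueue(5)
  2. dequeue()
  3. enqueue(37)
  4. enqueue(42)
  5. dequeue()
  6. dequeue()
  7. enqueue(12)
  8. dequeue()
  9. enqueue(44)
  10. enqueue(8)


enqueue(5) -> [5]
dequeue()->5, []
enqueue(37) -> [37]
enqueue(42) -> [37, 42]
dequeue()->37, [42]
dequeue()->42, []
enqueue(12) -> [12]
dequeue()->12, []
enqueue(44) -> [44]
enqueue(8) -> [44, 8]

Final queue: [44, 8]


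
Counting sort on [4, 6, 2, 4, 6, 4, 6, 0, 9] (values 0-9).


Input: [4, 6, 2, 4, 6, 4, 6, 0, 9]
Counts: [1, 0, 1, 0, 3, 0, 3, 0, 0, 1]

Sorted: [0, 2, 4, 4, 4, 6, 6, 6, 9]


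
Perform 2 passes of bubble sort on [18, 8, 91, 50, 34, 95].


Initial: [18, 8, 91, 50, 34, 95]
Pass 1: [8, 18, 50, 34, 91, 95] (3 swaps)
Pass 2: [8, 18, 34, 50, 91, 95] (1 swaps)

After 2 passes: [8, 18, 34, 50, 91, 95]


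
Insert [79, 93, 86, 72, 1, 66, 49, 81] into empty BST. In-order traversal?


Insert 79: root
Insert 93: R from 79
Insert 86: R from 79 -> L from 93
Insert 72: L from 79
Insert 1: L from 79 -> L from 72
Insert 66: L from 79 -> L from 72 -> R from 1
Insert 49: L from 79 -> L from 72 -> R from 1 -> L from 66
Insert 81: R from 79 -> L from 93 -> L from 86

In-order: [1, 49, 66, 72, 79, 81, 86, 93]


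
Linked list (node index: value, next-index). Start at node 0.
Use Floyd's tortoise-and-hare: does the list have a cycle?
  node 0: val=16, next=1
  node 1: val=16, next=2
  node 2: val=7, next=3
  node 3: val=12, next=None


Floyd's tortoise (slow, +1) and hare (fast, +2):
  init: slow=0, fast=0
  step 1: slow=1, fast=2
  step 2: fast 2->3->None, no cycle

Cycle: no


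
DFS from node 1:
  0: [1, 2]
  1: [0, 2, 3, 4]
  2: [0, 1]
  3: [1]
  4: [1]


Visit 1, push [4, 3, 2, 0]
Visit 0, push [2]
Visit 2, push []
Visit 3, push []
Visit 4, push []

DFS order: [1, 0, 2, 3, 4]


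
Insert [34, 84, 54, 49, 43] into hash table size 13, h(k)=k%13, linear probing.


Insert 34: h=8 -> slot 8
Insert 84: h=6 -> slot 6
Insert 54: h=2 -> slot 2
Insert 49: h=10 -> slot 10
Insert 43: h=4 -> slot 4

Table: [None, None, 54, None, 43, None, 84, None, 34, None, 49, None, None]


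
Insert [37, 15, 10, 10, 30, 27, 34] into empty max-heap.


Insert 37: [37]
Insert 15: [37, 15]
Insert 10: [37, 15, 10]
Insert 10: [37, 15, 10, 10]
Insert 30: [37, 30, 10, 10, 15]
Insert 27: [37, 30, 27, 10, 15, 10]
Insert 34: [37, 30, 34, 10, 15, 10, 27]

Final heap: [37, 30, 34, 10, 15, 10, 27]


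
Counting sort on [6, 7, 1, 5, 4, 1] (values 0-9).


Input: [6, 7, 1, 5, 4, 1]
Counts: [0, 2, 0, 0, 1, 1, 1, 1, 0, 0]

Sorted: [1, 1, 4, 5, 6, 7]


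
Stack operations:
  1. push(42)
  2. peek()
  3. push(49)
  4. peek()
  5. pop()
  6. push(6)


push(42) -> [42]
peek()->42
push(49) -> [42, 49]
peek()->49
pop()->49, [42]
push(6) -> [42, 6]

Final stack: [42, 6]


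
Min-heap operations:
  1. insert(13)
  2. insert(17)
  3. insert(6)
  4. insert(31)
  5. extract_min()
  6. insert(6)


insert(13) -> [13]
insert(17) -> [13, 17]
insert(6) -> [6, 17, 13]
insert(31) -> [6, 17, 13, 31]
extract_min()->6, [13, 17, 31]
insert(6) -> [6, 13, 31, 17]

Final heap: [6, 13, 31, 17]


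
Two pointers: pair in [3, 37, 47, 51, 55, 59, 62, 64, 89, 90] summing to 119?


lo=0(3)+hi=9(90)=93
lo=1(37)+hi=9(90)=127
lo=1(37)+hi=8(89)=126
lo=1(37)+hi=7(64)=101
lo=2(47)+hi=7(64)=111
lo=3(51)+hi=7(64)=115
lo=4(55)+hi=7(64)=119

Yes: 55+64=119
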